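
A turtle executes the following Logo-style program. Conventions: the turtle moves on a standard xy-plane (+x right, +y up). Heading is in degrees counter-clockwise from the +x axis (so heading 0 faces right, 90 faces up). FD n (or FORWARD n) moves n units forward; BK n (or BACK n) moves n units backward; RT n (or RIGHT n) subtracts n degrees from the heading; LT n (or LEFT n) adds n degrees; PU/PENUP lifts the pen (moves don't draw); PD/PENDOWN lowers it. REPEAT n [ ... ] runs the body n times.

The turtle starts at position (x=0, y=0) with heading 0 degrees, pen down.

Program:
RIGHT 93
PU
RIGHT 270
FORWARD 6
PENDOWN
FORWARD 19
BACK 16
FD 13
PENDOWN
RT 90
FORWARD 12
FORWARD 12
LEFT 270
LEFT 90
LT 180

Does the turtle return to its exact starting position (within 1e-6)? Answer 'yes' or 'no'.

Answer: no

Derivation:
Executing turtle program step by step:
Start: pos=(0,0), heading=0, pen down
RT 93: heading 0 -> 267
PU: pen up
RT 270: heading 267 -> 357
FD 6: (0,0) -> (5.992,-0.314) [heading=357, move]
PD: pen down
FD 19: (5.992,-0.314) -> (24.966,-1.308) [heading=357, draw]
BK 16: (24.966,-1.308) -> (8.988,-0.471) [heading=357, draw]
FD 13: (8.988,-0.471) -> (21.97,-1.151) [heading=357, draw]
PD: pen down
RT 90: heading 357 -> 267
FD 12: (21.97,-1.151) -> (21.342,-13.135) [heading=267, draw]
FD 12: (21.342,-13.135) -> (20.714,-25.118) [heading=267, draw]
LT 270: heading 267 -> 177
LT 90: heading 177 -> 267
LT 180: heading 267 -> 87
Final: pos=(20.714,-25.118), heading=87, 5 segment(s) drawn

Start position: (0, 0)
Final position: (20.714, -25.118)
Distance = 32.558; >= 1e-6 -> NOT closed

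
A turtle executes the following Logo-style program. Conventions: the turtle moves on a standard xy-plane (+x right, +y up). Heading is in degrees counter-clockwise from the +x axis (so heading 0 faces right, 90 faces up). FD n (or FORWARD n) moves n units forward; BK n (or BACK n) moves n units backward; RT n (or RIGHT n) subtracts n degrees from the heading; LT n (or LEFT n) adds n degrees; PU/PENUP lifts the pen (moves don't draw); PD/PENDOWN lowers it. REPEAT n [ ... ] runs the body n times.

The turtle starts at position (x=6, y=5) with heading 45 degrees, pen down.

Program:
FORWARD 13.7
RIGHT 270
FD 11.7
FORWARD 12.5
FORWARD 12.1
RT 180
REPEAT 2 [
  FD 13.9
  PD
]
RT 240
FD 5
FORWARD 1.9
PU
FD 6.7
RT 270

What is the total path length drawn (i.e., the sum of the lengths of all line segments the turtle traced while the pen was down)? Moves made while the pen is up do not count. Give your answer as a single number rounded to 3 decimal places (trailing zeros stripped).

Executing turtle program step by step:
Start: pos=(6,5), heading=45, pen down
FD 13.7: (6,5) -> (15.687,14.687) [heading=45, draw]
RT 270: heading 45 -> 135
FD 11.7: (15.687,14.687) -> (7.414,22.961) [heading=135, draw]
FD 12.5: (7.414,22.961) -> (-1.425,31.799) [heading=135, draw]
FD 12.1: (-1.425,31.799) -> (-9.981,40.355) [heading=135, draw]
RT 180: heading 135 -> 315
REPEAT 2 [
  -- iteration 1/2 --
  FD 13.9: (-9.981,40.355) -> (-0.152,30.527) [heading=315, draw]
  PD: pen down
  -- iteration 2/2 --
  FD 13.9: (-0.152,30.527) -> (9.677,20.698) [heading=315, draw]
  PD: pen down
]
RT 240: heading 315 -> 75
FD 5: (9.677,20.698) -> (10.971,25.527) [heading=75, draw]
FD 1.9: (10.971,25.527) -> (11.463,27.363) [heading=75, draw]
PU: pen up
FD 6.7: (11.463,27.363) -> (13.197,33.834) [heading=75, move]
RT 270: heading 75 -> 165
Final: pos=(13.197,33.834), heading=165, 8 segment(s) drawn

Segment lengths:
  seg 1: (6,5) -> (15.687,14.687), length = 13.7
  seg 2: (15.687,14.687) -> (7.414,22.961), length = 11.7
  seg 3: (7.414,22.961) -> (-1.425,31.799), length = 12.5
  seg 4: (-1.425,31.799) -> (-9.981,40.355), length = 12.1
  seg 5: (-9.981,40.355) -> (-0.152,30.527), length = 13.9
  seg 6: (-0.152,30.527) -> (9.677,20.698), length = 13.9
  seg 7: (9.677,20.698) -> (10.971,25.527), length = 5
  seg 8: (10.971,25.527) -> (11.463,27.363), length = 1.9
Total = 84.7

Answer: 84.7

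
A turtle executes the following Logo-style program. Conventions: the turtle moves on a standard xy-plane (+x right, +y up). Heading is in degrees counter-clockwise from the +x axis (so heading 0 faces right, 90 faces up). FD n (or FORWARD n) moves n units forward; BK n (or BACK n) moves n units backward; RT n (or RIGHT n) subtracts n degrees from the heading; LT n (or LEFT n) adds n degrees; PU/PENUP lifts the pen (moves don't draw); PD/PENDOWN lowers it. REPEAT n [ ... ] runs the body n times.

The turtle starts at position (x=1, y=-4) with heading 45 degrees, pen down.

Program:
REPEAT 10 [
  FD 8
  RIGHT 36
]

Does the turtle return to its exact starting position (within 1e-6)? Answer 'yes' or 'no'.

Executing turtle program step by step:
Start: pos=(1,-4), heading=45, pen down
REPEAT 10 [
  -- iteration 1/10 --
  FD 8: (1,-4) -> (6.657,1.657) [heading=45, draw]
  RT 36: heading 45 -> 9
  -- iteration 2/10 --
  FD 8: (6.657,1.657) -> (14.558,2.908) [heading=9, draw]
  RT 36: heading 9 -> 333
  -- iteration 3/10 --
  FD 8: (14.558,2.908) -> (21.686,-0.724) [heading=333, draw]
  RT 36: heading 333 -> 297
  -- iteration 4/10 --
  FD 8: (21.686,-0.724) -> (25.318,-7.852) [heading=297, draw]
  RT 36: heading 297 -> 261
  -- iteration 5/10 --
  FD 8: (25.318,-7.852) -> (24.067,-15.753) [heading=261, draw]
  RT 36: heading 261 -> 225
  -- iteration 6/10 --
  FD 8: (24.067,-15.753) -> (18.41,-21.41) [heading=225, draw]
  RT 36: heading 225 -> 189
  -- iteration 7/10 --
  FD 8: (18.41,-21.41) -> (10.509,-22.661) [heading=189, draw]
  RT 36: heading 189 -> 153
  -- iteration 8/10 --
  FD 8: (10.509,-22.661) -> (3.38,-19.03) [heading=153, draw]
  RT 36: heading 153 -> 117
  -- iteration 9/10 --
  FD 8: (3.38,-19.03) -> (-0.251,-11.902) [heading=117, draw]
  RT 36: heading 117 -> 81
  -- iteration 10/10 --
  FD 8: (-0.251,-11.902) -> (1,-4) [heading=81, draw]
  RT 36: heading 81 -> 45
]
Final: pos=(1,-4), heading=45, 10 segment(s) drawn

Start position: (1, -4)
Final position: (1, -4)
Distance = 0; < 1e-6 -> CLOSED

Answer: yes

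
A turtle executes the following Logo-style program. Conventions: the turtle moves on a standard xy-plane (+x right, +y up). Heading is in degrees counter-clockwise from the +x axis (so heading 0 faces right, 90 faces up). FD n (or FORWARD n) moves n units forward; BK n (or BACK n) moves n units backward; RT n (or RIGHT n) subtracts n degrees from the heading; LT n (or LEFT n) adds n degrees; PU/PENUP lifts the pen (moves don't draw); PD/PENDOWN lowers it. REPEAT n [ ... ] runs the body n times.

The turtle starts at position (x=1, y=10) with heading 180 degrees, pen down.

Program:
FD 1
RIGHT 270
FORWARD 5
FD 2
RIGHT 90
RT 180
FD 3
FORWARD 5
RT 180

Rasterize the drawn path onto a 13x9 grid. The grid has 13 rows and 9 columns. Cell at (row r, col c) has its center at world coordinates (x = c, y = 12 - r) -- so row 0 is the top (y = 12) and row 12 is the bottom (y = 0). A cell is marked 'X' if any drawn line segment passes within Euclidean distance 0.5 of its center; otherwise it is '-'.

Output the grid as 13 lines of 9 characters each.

Segment 0: (1,10) -> (0,10)
Segment 1: (0,10) -> (0,5)
Segment 2: (0,5) -> (0,3)
Segment 3: (0,3) -> (3,3)
Segment 4: (3,3) -> (8,3)

Answer: ---------
---------
XX-------
X--------
X--------
X--------
X--------
X--------
X--------
XXXXXXXXX
---------
---------
---------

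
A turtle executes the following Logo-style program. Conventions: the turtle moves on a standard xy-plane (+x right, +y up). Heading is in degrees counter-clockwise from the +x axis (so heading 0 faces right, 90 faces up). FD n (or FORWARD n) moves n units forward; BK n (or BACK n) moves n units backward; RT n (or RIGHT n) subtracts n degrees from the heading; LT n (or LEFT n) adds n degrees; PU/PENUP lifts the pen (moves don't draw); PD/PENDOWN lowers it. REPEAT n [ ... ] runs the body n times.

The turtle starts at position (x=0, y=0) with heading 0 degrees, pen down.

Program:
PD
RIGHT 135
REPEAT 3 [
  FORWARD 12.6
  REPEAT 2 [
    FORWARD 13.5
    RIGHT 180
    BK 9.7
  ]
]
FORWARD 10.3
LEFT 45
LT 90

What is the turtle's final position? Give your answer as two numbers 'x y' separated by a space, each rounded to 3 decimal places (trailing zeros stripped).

Executing turtle program step by step:
Start: pos=(0,0), heading=0, pen down
PD: pen down
RT 135: heading 0 -> 225
REPEAT 3 [
  -- iteration 1/3 --
  FD 12.6: (0,0) -> (-8.91,-8.91) [heading=225, draw]
  REPEAT 2 [
    -- iteration 1/2 --
    FD 13.5: (-8.91,-8.91) -> (-18.455,-18.455) [heading=225, draw]
    RT 180: heading 225 -> 45
    BK 9.7: (-18.455,-18.455) -> (-25.314,-25.314) [heading=45, draw]
    -- iteration 2/2 --
    FD 13.5: (-25.314,-25.314) -> (-15.768,-15.768) [heading=45, draw]
    RT 180: heading 45 -> 225
    BK 9.7: (-15.768,-15.768) -> (-8.91,-8.91) [heading=225, draw]
  ]
  -- iteration 2/3 --
  FD 12.6: (-8.91,-8.91) -> (-17.819,-17.819) [heading=225, draw]
  REPEAT 2 [
    -- iteration 1/2 --
    FD 13.5: (-17.819,-17.819) -> (-27.365,-27.365) [heading=225, draw]
    RT 180: heading 225 -> 45
    BK 9.7: (-27.365,-27.365) -> (-34.224,-34.224) [heading=45, draw]
    -- iteration 2/2 --
    FD 13.5: (-34.224,-34.224) -> (-24.678,-24.678) [heading=45, draw]
    RT 180: heading 45 -> 225
    BK 9.7: (-24.678,-24.678) -> (-17.819,-17.819) [heading=225, draw]
  ]
  -- iteration 3/3 --
  FD 12.6: (-17.819,-17.819) -> (-26.729,-26.729) [heading=225, draw]
  REPEAT 2 [
    -- iteration 1/2 --
    FD 13.5: (-26.729,-26.729) -> (-36.275,-36.275) [heading=225, draw]
    RT 180: heading 225 -> 45
    BK 9.7: (-36.275,-36.275) -> (-43.134,-43.134) [heading=45, draw]
    -- iteration 2/2 --
    FD 13.5: (-43.134,-43.134) -> (-33.588,-33.588) [heading=45, draw]
    RT 180: heading 45 -> 225
    BK 9.7: (-33.588,-33.588) -> (-26.729,-26.729) [heading=225, draw]
  ]
]
FD 10.3: (-26.729,-26.729) -> (-34.012,-34.012) [heading=225, draw]
LT 45: heading 225 -> 270
LT 90: heading 270 -> 0
Final: pos=(-34.012,-34.012), heading=0, 16 segment(s) drawn

Answer: -34.012 -34.012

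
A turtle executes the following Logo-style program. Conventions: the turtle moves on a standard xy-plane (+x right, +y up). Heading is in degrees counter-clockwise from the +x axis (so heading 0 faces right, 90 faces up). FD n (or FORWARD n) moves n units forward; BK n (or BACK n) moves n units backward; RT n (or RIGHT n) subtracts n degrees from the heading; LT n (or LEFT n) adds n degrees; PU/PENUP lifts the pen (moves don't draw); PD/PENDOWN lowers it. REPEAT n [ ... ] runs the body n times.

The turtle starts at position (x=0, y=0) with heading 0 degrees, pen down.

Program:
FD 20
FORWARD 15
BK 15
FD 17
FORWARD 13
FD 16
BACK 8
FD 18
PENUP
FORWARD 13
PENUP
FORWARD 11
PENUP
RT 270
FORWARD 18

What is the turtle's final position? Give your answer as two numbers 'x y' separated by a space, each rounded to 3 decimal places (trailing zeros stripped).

Executing turtle program step by step:
Start: pos=(0,0), heading=0, pen down
FD 20: (0,0) -> (20,0) [heading=0, draw]
FD 15: (20,0) -> (35,0) [heading=0, draw]
BK 15: (35,0) -> (20,0) [heading=0, draw]
FD 17: (20,0) -> (37,0) [heading=0, draw]
FD 13: (37,0) -> (50,0) [heading=0, draw]
FD 16: (50,0) -> (66,0) [heading=0, draw]
BK 8: (66,0) -> (58,0) [heading=0, draw]
FD 18: (58,0) -> (76,0) [heading=0, draw]
PU: pen up
FD 13: (76,0) -> (89,0) [heading=0, move]
PU: pen up
FD 11: (89,0) -> (100,0) [heading=0, move]
PU: pen up
RT 270: heading 0 -> 90
FD 18: (100,0) -> (100,18) [heading=90, move]
Final: pos=(100,18), heading=90, 8 segment(s) drawn

Answer: 100 18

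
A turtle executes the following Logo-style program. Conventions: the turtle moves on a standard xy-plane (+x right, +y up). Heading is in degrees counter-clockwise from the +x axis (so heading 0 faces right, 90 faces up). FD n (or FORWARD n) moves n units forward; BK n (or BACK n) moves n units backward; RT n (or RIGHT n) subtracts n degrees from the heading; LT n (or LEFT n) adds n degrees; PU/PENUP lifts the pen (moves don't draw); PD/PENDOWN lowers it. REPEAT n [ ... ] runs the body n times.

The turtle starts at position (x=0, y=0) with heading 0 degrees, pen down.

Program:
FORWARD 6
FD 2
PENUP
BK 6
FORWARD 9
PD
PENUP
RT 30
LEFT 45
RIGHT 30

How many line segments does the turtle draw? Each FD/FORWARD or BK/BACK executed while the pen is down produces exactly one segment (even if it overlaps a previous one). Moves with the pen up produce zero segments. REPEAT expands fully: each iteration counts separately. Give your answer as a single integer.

Answer: 2

Derivation:
Executing turtle program step by step:
Start: pos=(0,0), heading=0, pen down
FD 6: (0,0) -> (6,0) [heading=0, draw]
FD 2: (6,0) -> (8,0) [heading=0, draw]
PU: pen up
BK 6: (8,0) -> (2,0) [heading=0, move]
FD 9: (2,0) -> (11,0) [heading=0, move]
PD: pen down
PU: pen up
RT 30: heading 0 -> 330
LT 45: heading 330 -> 15
RT 30: heading 15 -> 345
Final: pos=(11,0), heading=345, 2 segment(s) drawn
Segments drawn: 2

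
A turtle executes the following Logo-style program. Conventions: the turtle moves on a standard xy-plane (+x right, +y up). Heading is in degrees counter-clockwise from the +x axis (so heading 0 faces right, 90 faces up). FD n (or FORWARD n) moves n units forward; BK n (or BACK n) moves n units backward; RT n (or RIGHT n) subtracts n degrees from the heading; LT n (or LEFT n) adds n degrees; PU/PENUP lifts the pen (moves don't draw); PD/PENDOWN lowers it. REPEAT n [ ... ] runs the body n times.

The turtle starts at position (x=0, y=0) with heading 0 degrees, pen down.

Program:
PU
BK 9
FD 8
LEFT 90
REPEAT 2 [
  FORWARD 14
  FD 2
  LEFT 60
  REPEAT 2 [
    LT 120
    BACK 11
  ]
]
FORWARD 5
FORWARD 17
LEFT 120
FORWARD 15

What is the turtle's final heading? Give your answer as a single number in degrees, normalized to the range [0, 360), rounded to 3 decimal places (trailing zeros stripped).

Answer: 90

Derivation:
Executing turtle program step by step:
Start: pos=(0,0), heading=0, pen down
PU: pen up
BK 9: (0,0) -> (-9,0) [heading=0, move]
FD 8: (-9,0) -> (-1,0) [heading=0, move]
LT 90: heading 0 -> 90
REPEAT 2 [
  -- iteration 1/2 --
  FD 14: (-1,0) -> (-1,14) [heading=90, move]
  FD 2: (-1,14) -> (-1,16) [heading=90, move]
  LT 60: heading 90 -> 150
  REPEAT 2 [
    -- iteration 1/2 --
    LT 120: heading 150 -> 270
    BK 11: (-1,16) -> (-1,27) [heading=270, move]
    -- iteration 2/2 --
    LT 120: heading 270 -> 30
    BK 11: (-1,27) -> (-10.526,21.5) [heading=30, move]
  ]
  -- iteration 2/2 --
  FD 14: (-10.526,21.5) -> (1.598,28.5) [heading=30, move]
  FD 2: (1.598,28.5) -> (3.33,29.5) [heading=30, move]
  LT 60: heading 30 -> 90
  REPEAT 2 [
    -- iteration 1/2 --
    LT 120: heading 90 -> 210
    BK 11: (3.33,29.5) -> (12.856,35) [heading=210, move]
    -- iteration 2/2 --
    LT 120: heading 210 -> 330
    BK 11: (12.856,35) -> (3.33,40.5) [heading=330, move]
  ]
]
FD 5: (3.33,40.5) -> (7.66,38) [heading=330, move]
FD 17: (7.66,38) -> (22.383,29.5) [heading=330, move]
LT 120: heading 330 -> 90
FD 15: (22.383,29.5) -> (22.383,44.5) [heading=90, move]
Final: pos=(22.383,44.5), heading=90, 0 segment(s) drawn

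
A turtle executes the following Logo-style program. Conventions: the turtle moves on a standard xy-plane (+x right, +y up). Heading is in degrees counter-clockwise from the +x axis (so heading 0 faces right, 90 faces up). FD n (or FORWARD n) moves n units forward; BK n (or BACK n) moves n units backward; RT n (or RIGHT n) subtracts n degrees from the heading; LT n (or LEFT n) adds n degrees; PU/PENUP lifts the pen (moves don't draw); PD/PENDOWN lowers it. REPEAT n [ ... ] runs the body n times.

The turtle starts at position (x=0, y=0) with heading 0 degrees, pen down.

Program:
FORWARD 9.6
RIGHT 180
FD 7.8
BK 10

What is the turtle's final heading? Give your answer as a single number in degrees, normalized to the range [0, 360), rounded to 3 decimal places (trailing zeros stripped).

Executing turtle program step by step:
Start: pos=(0,0), heading=0, pen down
FD 9.6: (0,0) -> (9.6,0) [heading=0, draw]
RT 180: heading 0 -> 180
FD 7.8: (9.6,0) -> (1.8,0) [heading=180, draw]
BK 10: (1.8,0) -> (11.8,0) [heading=180, draw]
Final: pos=(11.8,0), heading=180, 3 segment(s) drawn

Answer: 180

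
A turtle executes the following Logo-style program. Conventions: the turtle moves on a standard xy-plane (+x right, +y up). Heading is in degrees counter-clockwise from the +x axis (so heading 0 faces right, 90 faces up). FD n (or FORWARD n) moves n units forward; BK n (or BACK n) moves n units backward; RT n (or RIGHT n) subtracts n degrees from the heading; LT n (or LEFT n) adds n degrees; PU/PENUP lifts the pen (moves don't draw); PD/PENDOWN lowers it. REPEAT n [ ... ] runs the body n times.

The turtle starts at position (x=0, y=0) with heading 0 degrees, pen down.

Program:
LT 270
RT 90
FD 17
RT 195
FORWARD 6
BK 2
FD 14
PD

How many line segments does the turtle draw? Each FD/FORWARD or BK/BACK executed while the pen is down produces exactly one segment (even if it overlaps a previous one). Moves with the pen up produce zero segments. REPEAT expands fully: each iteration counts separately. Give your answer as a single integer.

Executing turtle program step by step:
Start: pos=(0,0), heading=0, pen down
LT 270: heading 0 -> 270
RT 90: heading 270 -> 180
FD 17: (0,0) -> (-17,0) [heading=180, draw]
RT 195: heading 180 -> 345
FD 6: (-17,0) -> (-11.204,-1.553) [heading=345, draw]
BK 2: (-11.204,-1.553) -> (-13.136,-1.035) [heading=345, draw]
FD 14: (-13.136,-1.035) -> (0.387,-4.659) [heading=345, draw]
PD: pen down
Final: pos=(0.387,-4.659), heading=345, 4 segment(s) drawn
Segments drawn: 4

Answer: 4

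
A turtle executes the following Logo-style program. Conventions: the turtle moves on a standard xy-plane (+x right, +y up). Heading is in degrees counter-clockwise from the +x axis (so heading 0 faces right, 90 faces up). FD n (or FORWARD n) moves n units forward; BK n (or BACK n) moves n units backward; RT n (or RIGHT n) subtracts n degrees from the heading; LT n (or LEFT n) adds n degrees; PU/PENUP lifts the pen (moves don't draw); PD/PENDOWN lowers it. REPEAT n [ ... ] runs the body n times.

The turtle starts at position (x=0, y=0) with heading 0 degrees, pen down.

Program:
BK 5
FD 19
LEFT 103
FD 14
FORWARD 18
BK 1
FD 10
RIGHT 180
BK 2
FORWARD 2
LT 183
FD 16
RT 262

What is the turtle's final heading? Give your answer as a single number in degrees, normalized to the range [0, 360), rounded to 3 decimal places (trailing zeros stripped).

Executing turtle program step by step:
Start: pos=(0,0), heading=0, pen down
BK 5: (0,0) -> (-5,0) [heading=0, draw]
FD 19: (-5,0) -> (14,0) [heading=0, draw]
LT 103: heading 0 -> 103
FD 14: (14,0) -> (10.851,13.641) [heading=103, draw]
FD 18: (10.851,13.641) -> (6.802,31.18) [heading=103, draw]
BK 1: (6.802,31.18) -> (7.027,30.205) [heading=103, draw]
FD 10: (7.027,30.205) -> (4.777,39.949) [heading=103, draw]
RT 180: heading 103 -> 283
BK 2: (4.777,39.949) -> (4.327,41.898) [heading=283, draw]
FD 2: (4.327,41.898) -> (4.777,39.949) [heading=283, draw]
LT 183: heading 283 -> 106
FD 16: (4.777,39.949) -> (0.367,55.329) [heading=106, draw]
RT 262: heading 106 -> 204
Final: pos=(0.367,55.329), heading=204, 9 segment(s) drawn

Answer: 204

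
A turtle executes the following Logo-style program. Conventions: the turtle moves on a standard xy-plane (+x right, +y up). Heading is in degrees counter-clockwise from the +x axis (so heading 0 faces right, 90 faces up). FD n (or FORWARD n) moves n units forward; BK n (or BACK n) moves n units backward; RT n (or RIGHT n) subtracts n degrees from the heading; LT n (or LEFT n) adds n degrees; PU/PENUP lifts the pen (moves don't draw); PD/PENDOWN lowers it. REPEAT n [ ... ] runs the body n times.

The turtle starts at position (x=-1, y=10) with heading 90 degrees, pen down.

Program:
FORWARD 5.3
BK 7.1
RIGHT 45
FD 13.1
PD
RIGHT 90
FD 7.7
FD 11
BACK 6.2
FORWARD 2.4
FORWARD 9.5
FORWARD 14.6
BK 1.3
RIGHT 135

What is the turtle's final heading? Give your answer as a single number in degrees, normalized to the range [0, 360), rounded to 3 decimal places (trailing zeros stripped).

Executing turtle program step by step:
Start: pos=(-1,10), heading=90, pen down
FD 5.3: (-1,10) -> (-1,15.3) [heading=90, draw]
BK 7.1: (-1,15.3) -> (-1,8.2) [heading=90, draw]
RT 45: heading 90 -> 45
FD 13.1: (-1,8.2) -> (8.263,17.463) [heading=45, draw]
PD: pen down
RT 90: heading 45 -> 315
FD 7.7: (8.263,17.463) -> (13.708,12.018) [heading=315, draw]
FD 11: (13.708,12.018) -> (21.486,4.24) [heading=315, draw]
BK 6.2: (21.486,4.24) -> (17.102,8.624) [heading=315, draw]
FD 2.4: (17.102,8.624) -> (18.799,6.927) [heading=315, draw]
FD 9.5: (18.799,6.927) -> (25.517,0.21) [heading=315, draw]
FD 14.6: (25.517,0.21) -> (35.84,-10.114) [heading=315, draw]
BK 1.3: (35.84,-10.114) -> (34.921,-9.195) [heading=315, draw]
RT 135: heading 315 -> 180
Final: pos=(34.921,-9.195), heading=180, 10 segment(s) drawn

Answer: 180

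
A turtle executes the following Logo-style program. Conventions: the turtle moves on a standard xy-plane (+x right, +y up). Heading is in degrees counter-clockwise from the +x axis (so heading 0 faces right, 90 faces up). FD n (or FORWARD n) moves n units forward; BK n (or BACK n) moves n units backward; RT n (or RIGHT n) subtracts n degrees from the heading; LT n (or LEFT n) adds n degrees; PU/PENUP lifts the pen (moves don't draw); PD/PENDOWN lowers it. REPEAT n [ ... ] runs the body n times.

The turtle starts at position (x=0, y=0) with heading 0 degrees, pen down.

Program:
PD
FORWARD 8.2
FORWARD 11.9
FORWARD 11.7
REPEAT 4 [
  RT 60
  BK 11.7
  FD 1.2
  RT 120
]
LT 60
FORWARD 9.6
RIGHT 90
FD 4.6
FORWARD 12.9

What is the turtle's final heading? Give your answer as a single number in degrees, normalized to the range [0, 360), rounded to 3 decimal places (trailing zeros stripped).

Executing turtle program step by step:
Start: pos=(0,0), heading=0, pen down
PD: pen down
FD 8.2: (0,0) -> (8.2,0) [heading=0, draw]
FD 11.9: (8.2,0) -> (20.1,0) [heading=0, draw]
FD 11.7: (20.1,0) -> (31.8,0) [heading=0, draw]
REPEAT 4 [
  -- iteration 1/4 --
  RT 60: heading 0 -> 300
  BK 11.7: (31.8,0) -> (25.95,10.132) [heading=300, draw]
  FD 1.2: (25.95,10.132) -> (26.55,9.093) [heading=300, draw]
  RT 120: heading 300 -> 180
  -- iteration 2/4 --
  RT 60: heading 180 -> 120
  BK 11.7: (26.55,9.093) -> (32.4,-1.039) [heading=120, draw]
  FD 1.2: (32.4,-1.039) -> (31.8,0) [heading=120, draw]
  RT 120: heading 120 -> 0
  -- iteration 3/4 --
  RT 60: heading 0 -> 300
  BK 11.7: (31.8,0) -> (25.95,10.132) [heading=300, draw]
  FD 1.2: (25.95,10.132) -> (26.55,9.093) [heading=300, draw]
  RT 120: heading 300 -> 180
  -- iteration 4/4 --
  RT 60: heading 180 -> 120
  BK 11.7: (26.55,9.093) -> (32.4,-1.039) [heading=120, draw]
  FD 1.2: (32.4,-1.039) -> (31.8,0) [heading=120, draw]
  RT 120: heading 120 -> 0
]
LT 60: heading 0 -> 60
FD 9.6: (31.8,0) -> (36.6,8.314) [heading=60, draw]
RT 90: heading 60 -> 330
FD 4.6: (36.6,8.314) -> (40.584,6.014) [heading=330, draw]
FD 12.9: (40.584,6.014) -> (51.755,-0.436) [heading=330, draw]
Final: pos=(51.755,-0.436), heading=330, 14 segment(s) drawn

Answer: 330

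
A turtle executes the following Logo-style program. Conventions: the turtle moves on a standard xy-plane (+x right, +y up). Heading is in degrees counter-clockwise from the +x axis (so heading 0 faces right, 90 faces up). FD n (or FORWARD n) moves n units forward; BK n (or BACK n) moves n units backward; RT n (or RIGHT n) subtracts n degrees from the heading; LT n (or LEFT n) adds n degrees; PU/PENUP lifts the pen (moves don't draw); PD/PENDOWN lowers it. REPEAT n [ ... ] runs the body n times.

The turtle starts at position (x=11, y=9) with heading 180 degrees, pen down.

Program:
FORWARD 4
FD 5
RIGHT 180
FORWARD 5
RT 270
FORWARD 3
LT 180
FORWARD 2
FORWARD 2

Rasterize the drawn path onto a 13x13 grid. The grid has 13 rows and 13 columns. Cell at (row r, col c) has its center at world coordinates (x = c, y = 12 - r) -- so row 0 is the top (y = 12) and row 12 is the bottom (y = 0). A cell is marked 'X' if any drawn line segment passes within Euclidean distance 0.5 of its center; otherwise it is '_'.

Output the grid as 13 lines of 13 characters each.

Segment 0: (11,9) -> (7,9)
Segment 1: (7,9) -> (2,9)
Segment 2: (2,9) -> (7,9)
Segment 3: (7,9) -> (7,12)
Segment 4: (7,12) -> (7,10)
Segment 5: (7,10) -> (7,8)

Answer: _______X_____
_______X_____
_______X_____
__XXXXXXXXXX_
_______X_____
_____________
_____________
_____________
_____________
_____________
_____________
_____________
_____________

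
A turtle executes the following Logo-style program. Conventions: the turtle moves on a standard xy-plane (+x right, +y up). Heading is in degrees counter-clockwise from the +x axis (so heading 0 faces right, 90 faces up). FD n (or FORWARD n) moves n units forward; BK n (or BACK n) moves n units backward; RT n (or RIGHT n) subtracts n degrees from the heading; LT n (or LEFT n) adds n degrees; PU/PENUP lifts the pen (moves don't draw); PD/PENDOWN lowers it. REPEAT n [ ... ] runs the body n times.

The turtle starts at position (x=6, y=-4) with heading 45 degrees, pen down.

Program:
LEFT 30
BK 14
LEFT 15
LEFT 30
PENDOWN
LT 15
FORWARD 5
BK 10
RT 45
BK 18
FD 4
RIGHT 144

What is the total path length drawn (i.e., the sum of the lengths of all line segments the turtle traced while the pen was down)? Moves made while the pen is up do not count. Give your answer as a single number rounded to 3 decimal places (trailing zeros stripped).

Answer: 51

Derivation:
Executing turtle program step by step:
Start: pos=(6,-4), heading=45, pen down
LT 30: heading 45 -> 75
BK 14: (6,-4) -> (2.377,-17.523) [heading=75, draw]
LT 15: heading 75 -> 90
LT 30: heading 90 -> 120
PD: pen down
LT 15: heading 120 -> 135
FD 5: (2.377,-17.523) -> (-1.159,-13.987) [heading=135, draw]
BK 10: (-1.159,-13.987) -> (5.912,-21.058) [heading=135, draw]
RT 45: heading 135 -> 90
BK 18: (5.912,-21.058) -> (5.912,-39.058) [heading=90, draw]
FD 4: (5.912,-39.058) -> (5.912,-35.058) [heading=90, draw]
RT 144: heading 90 -> 306
Final: pos=(5.912,-35.058), heading=306, 5 segment(s) drawn

Segment lengths:
  seg 1: (6,-4) -> (2.377,-17.523), length = 14
  seg 2: (2.377,-17.523) -> (-1.159,-13.987), length = 5
  seg 3: (-1.159,-13.987) -> (5.912,-21.058), length = 10
  seg 4: (5.912,-21.058) -> (5.912,-39.058), length = 18
  seg 5: (5.912,-39.058) -> (5.912,-35.058), length = 4
Total = 51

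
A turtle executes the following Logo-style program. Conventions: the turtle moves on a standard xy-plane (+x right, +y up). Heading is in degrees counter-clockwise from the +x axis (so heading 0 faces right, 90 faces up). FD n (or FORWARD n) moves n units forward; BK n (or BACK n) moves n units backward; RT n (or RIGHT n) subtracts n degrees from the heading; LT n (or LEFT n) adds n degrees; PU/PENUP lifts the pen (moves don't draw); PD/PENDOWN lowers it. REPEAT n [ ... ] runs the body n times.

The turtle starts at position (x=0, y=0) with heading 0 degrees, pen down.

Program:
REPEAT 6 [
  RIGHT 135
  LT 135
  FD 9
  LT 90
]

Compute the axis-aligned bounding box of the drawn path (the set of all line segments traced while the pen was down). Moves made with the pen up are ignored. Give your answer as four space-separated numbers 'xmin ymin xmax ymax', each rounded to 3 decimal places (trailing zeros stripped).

Executing turtle program step by step:
Start: pos=(0,0), heading=0, pen down
REPEAT 6 [
  -- iteration 1/6 --
  RT 135: heading 0 -> 225
  LT 135: heading 225 -> 0
  FD 9: (0,0) -> (9,0) [heading=0, draw]
  LT 90: heading 0 -> 90
  -- iteration 2/6 --
  RT 135: heading 90 -> 315
  LT 135: heading 315 -> 90
  FD 9: (9,0) -> (9,9) [heading=90, draw]
  LT 90: heading 90 -> 180
  -- iteration 3/6 --
  RT 135: heading 180 -> 45
  LT 135: heading 45 -> 180
  FD 9: (9,9) -> (0,9) [heading=180, draw]
  LT 90: heading 180 -> 270
  -- iteration 4/6 --
  RT 135: heading 270 -> 135
  LT 135: heading 135 -> 270
  FD 9: (0,9) -> (0,0) [heading=270, draw]
  LT 90: heading 270 -> 0
  -- iteration 5/6 --
  RT 135: heading 0 -> 225
  LT 135: heading 225 -> 0
  FD 9: (0,0) -> (9,0) [heading=0, draw]
  LT 90: heading 0 -> 90
  -- iteration 6/6 --
  RT 135: heading 90 -> 315
  LT 135: heading 315 -> 90
  FD 9: (9,0) -> (9,9) [heading=90, draw]
  LT 90: heading 90 -> 180
]
Final: pos=(9,9), heading=180, 6 segment(s) drawn

Segment endpoints: x in {0, 0, 9, 9, 9}, y in {0, 0, 0, 9, 9}
xmin=0, ymin=0, xmax=9, ymax=9

Answer: 0 0 9 9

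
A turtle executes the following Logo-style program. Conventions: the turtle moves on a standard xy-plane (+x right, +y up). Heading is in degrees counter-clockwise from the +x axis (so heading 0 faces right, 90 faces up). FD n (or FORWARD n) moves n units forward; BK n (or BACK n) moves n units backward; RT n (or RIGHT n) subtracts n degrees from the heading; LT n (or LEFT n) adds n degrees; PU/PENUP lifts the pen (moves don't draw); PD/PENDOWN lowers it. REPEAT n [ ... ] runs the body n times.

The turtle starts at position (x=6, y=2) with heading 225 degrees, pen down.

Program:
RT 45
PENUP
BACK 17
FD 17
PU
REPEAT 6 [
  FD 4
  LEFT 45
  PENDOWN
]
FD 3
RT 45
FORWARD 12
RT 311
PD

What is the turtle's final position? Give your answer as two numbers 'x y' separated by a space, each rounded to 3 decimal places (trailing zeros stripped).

Executing turtle program step by step:
Start: pos=(6,2), heading=225, pen down
RT 45: heading 225 -> 180
PU: pen up
BK 17: (6,2) -> (23,2) [heading=180, move]
FD 17: (23,2) -> (6,2) [heading=180, move]
PU: pen up
REPEAT 6 [
  -- iteration 1/6 --
  FD 4: (6,2) -> (2,2) [heading=180, move]
  LT 45: heading 180 -> 225
  PD: pen down
  -- iteration 2/6 --
  FD 4: (2,2) -> (-0.828,-0.828) [heading=225, draw]
  LT 45: heading 225 -> 270
  PD: pen down
  -- iteration 3/6 --
  FD 4: (-0.828,-0.828) -> (-0.828,-4.828) [heading=270, draw]
  LT 45: heading 270 -> 315
  PD: pen down
  -- iteration 4/6 --
  FD 4: (-0.828,-4.828) -> (2,-7.657) [heading=315, draw]
  LT 45: heading 315 -> 0
  PD: pen down
  -- iteration 5/6 --
  FD 4: (2,-7.657) -> (6,-7.657) [heading=0, draw]
  LT 45: heading 0 -> 45
  PD: pen down
  -- iteration 6/6 --
  FD 4: (6,-7.657) -> (8.828,-4.828) [heading=45, draw]
  LT 45: heading 45 -> 90
  PD: pen down
]
FD 3: (8.828,-4.828) -> (8.828,-1.828) [heading=90, draw]
RT 45: heading 90 -> 45
FD 12: (8.828,-1.828) -> (17.314,6.657) [heading=45, draw]
RT 311: heading 45 -> 94
PD: pen down
Final: pos=(17.314,6.657), heading=94, 7 segment(s) drawn

Answer: 17.314 6.657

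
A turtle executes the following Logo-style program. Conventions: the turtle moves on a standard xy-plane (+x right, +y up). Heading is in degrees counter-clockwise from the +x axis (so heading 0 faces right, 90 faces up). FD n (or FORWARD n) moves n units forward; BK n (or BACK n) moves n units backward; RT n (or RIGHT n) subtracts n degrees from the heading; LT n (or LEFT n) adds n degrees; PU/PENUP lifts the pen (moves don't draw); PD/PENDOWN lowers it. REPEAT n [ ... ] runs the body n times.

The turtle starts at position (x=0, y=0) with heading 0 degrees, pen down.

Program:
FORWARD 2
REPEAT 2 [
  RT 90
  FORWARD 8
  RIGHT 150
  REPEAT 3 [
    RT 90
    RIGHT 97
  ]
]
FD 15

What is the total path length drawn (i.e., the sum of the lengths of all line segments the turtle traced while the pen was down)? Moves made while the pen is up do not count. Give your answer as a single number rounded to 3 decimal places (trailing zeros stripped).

Executing turtle program step by step:
Start: pos=(0,0), heading=0, pen down
FD 2: (0,0) -> (2,0) [heading=0, draw]
REPEAT 2 [
  -- iteration 1/2 --
  RT 90: heading 0 -> 270
  FD 8: (2,0) -> (2,-8) [heading=270, draw]
  RT 150: heading 270 -> 120
  REPEAT 3 [
    -- iteration 1/3 --
    RT 90: heading 120 -> 30
    RT 97: heading 30 -> 293
    -- iteration 2/3 --
    RT 90: heading 293 -> 203
    RT 97: heading 203 -> 106
    -- iteration 3/3 --
    RT 90: heading 106 -> 16
    RT 97: heading 16 -> 279
  ]
  -- iteration 2/2 --
  RT 90: heading 279 -> 189
  FD 8: (2,-8) -> (-5.902,-9.251) [heading=189, draw]
  RT 150: heading 189 -> 39
  REPEAT 3 [
    -- iteration 1/3 --
    RT 90: heading 39 -> 309
    RT 97: heading 309 -> 212
    -- iteration 2/3 --
    RT 90: heading 212 -> 122
    RT 97: heading 122 -> 25
    -- iteration 3/3 --
    RT 90: heading 25 -> 295
    RT 97: heading 295 -> 198
  ]
]
FD 15: (-5.902,-9.251) -> (-20.167,-13.887) [heading=198, draw]
Final: pos=(-20.167,-13.887), heading=198, 4 segment(s) drawn

Segment lengths:
  seg 1: (0,0) -> (2,0), length = 2
  seg 2: (2,0) -> (2,-8), length = 8
  seg 3: (2,-8) -> (-5.902,-9.251), length = 8
  seg 4: (-5.902,-9.251) -> (-20.167,-13.887), length = 15
Total = 33

Answer: 33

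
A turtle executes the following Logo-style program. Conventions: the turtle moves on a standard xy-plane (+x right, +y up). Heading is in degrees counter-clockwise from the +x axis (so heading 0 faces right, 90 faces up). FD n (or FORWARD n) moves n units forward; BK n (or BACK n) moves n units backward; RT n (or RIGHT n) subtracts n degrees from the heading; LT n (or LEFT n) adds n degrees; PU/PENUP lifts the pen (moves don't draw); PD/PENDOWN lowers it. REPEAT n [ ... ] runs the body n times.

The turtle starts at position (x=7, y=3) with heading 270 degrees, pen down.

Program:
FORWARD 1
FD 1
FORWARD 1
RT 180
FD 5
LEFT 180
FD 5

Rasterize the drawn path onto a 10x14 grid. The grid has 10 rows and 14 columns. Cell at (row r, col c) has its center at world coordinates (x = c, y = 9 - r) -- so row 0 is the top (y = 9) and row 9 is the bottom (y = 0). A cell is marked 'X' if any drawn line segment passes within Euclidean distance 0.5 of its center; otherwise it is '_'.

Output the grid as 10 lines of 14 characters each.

Segment 0: (7,3) -> (7,2)
Segment 1: (7,2) -> (7,1)
Segment 2: (7,1) -> (7,0)
Segment 3: (7,0) -> (7,5)
Segment 4: (7,5) -> (7,0)

Answer: ______________
______________
______________
______________
_______X______
_______X______
_______X______
_______X______
_______X______
_______X______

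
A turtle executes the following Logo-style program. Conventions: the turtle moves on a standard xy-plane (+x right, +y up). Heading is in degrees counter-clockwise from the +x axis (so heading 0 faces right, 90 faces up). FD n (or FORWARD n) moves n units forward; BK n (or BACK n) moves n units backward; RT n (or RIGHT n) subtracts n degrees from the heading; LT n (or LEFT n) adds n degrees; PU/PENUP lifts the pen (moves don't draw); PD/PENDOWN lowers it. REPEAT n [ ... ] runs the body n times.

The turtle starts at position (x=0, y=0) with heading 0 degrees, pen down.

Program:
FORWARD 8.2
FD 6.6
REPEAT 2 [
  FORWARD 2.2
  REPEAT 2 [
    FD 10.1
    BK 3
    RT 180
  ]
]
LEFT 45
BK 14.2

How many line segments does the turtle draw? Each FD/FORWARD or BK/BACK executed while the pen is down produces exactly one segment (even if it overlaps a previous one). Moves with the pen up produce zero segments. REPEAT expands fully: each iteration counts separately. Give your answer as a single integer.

Executing turtle program step by step:
Start: pos=(0,0), heading=0, pen down
FD 8.2: (0,0) -> (8.2,0) [heading=0, draw]
FD 6.6: (8.2,0) -> (14.8,0) [heading=0, draw]
REPEAT 2 [
  -- iteration 1/2 --
  FD 2.2: (14.8,0) -> (17,0) [heading=0, draw]
  REPEAT 2 [
    -- iteration 1/2 --
    FD 10.1: (17,0) -> (27.1,0) [heading=0, draw]
    BK 3: (27.1,0) -> (24.1,0) [heading=0, draw]
    RT 180: heading 0 -> 180
    -- iteration 2/2 --
    FD 10.1: (24.1,0) -> (14,0) [heading=180, draw]
    BK 3: (14,0) -> (17,0) [heading=180, draw]
    RT 180: heading 180 -> 0
  ]
  -- iteration 2/2 --
  FD 2.2: (17,0) -> (19.2,0) [heading=0, draw]
  REPEAT 2 [
    -- iteration 1/2 --
    FD 10.1: (19.2,0) -> (29.3,0) [heading=0, draw]
    BK 3: (29.3,0) -> (26.3,0) [heading=0, draw]
    RT 180: heading 0 -> 180
    -- iteration 2/2 --
    FD 10.1: (26.3,0) -> (16.2,0) [heading=180, draw]
    BK 3: (16.2,0) -> (19.2,0) [heading=180, draw]
    RT 180: heading 180 -> 0
  ]
]
LT 45: heading 0 -> 45
BK 14.2: (19.2,0) -> (9.159,-10.041) [heading=45, draw]
Final: pos=(9.159,-10.041), heading=45, 13 segment(s) drawn
Segments drawn: 13

Answer: 13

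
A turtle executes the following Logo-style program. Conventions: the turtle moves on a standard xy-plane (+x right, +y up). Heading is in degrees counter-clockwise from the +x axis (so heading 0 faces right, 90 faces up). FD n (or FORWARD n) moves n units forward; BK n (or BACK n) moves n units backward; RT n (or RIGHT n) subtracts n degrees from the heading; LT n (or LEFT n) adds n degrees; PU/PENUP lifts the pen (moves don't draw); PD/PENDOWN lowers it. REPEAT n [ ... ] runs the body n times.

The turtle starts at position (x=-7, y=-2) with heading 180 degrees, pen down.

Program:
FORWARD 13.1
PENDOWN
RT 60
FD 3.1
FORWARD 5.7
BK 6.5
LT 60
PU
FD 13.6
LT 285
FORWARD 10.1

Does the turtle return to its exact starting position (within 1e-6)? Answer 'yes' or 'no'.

Answer: no

Derivation:
Executing turtle program step by step:
Start: pos=(-7,-2), heading=180, pen down
FD 13.1: (-7,-2) -> (-20.1,-2) [heading=180, draw]
PD: pen down
RT 60: heading 180 -> 120
FD 3.1: (-20.1,-2) -> (-21.65,0.685) [heading=120, draw]
FD 5.7: (-21.65,0.685) -> (-24.5,5.621) [heading=120, draw]
BK 6.5: (-24.5,5.621) -> (-21.25,-0.008) [heading=120, draw]
LT 60: heading 120 -> 180
PU: pen up
FD 13.6: (-21.25,-0.008) -> (-34.85,-0.008) [heading=180, move]
LT 285: heading 180 -> 105
FD 10.1: (-34.85,-0.008) -> (-37.464,9.748) [heading=105, move]
Final: pos=(-37.464,9.748), heading=105, 4 segment(s) drawn

Start position: (-7, -2)
Final position: (-37.464, 9.748)
Distance = 32.651; >= 1e-6 -> NOT closed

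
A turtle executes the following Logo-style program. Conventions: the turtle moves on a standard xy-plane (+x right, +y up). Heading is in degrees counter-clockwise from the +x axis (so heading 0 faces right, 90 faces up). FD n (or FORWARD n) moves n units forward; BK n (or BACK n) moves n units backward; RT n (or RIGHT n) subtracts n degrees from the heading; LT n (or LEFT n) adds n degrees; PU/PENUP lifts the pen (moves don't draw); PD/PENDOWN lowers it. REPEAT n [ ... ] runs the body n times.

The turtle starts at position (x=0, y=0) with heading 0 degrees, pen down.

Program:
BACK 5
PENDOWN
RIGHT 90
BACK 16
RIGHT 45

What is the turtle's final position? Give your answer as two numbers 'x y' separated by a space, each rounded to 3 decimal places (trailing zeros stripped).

Answer: -5 16

Derivation:
Executing turtle program step by step:
Start: pos=(0,0), heading=0, pen down
BK 5: (0,0) -> (-5,0) [heading=0, draw]
PD: pen down
RT 90: heading 0 -> 270
BK 16: (-5,0) -> (-5,16) [heading=270, draw]
RT 45: heading 270 -> 225
Final: pos=(-5,16), heading=225, 2 segment(s) drawn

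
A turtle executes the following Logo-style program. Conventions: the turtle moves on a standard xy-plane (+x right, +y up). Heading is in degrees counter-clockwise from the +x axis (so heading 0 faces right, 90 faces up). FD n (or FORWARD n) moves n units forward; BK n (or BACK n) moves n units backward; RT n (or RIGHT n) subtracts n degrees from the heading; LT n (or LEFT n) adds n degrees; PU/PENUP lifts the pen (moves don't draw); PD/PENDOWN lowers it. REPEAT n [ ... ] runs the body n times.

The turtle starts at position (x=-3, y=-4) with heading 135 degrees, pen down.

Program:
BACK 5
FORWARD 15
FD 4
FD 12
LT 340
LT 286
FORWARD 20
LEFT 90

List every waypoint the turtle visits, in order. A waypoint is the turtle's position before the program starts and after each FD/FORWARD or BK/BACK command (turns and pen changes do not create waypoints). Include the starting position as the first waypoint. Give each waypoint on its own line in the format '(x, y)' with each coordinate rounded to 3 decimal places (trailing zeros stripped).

Answer: (-3, -4)
(0.536, -7.536)
(-10.071, 3.071)
(-12.899, 5.899)
(-21.385, 14.385)
(-6.291, 27.506)

Derivation:
Executing turtle program step by step:
Start: pos=(-3,-4), heading=135, pen down
BK 5: (-3,-4) -> (0.536,-7.536) [heading=135, draw]
FD 15: (0.536,-7.536) -> (-10.071,3.071) [heading=135, draw]
FD 4: (-10.071,3.071) -> (-12.899,5.899) [heading=135, draw]
FD 12: (-12.899,5.899) -> (-21.385,14.385) [heading=135, draw]
LT 340: heading 135 -> 115
LT 286: heading 115 -> 41
FD 20: (-21.385,14.385) -> (-6.291,27.506) [heading=41, draw]
LT 90: heading 41 -> 131
Final: pos=(-6.291,27.506), heading=131, 5 segment(s) drawn
Waypoints (6 total):
(-3, -4)
(0.536, -7.536)
(-10.071, 3.071)
(-12.899, 5.899)
(-21.385, 14.385)
(-6.291, 27.506)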